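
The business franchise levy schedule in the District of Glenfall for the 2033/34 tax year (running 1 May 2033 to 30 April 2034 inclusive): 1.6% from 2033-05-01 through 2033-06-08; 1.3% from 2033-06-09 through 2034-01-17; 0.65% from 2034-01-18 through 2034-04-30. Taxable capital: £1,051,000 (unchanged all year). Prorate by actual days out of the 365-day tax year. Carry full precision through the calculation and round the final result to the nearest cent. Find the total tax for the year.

2033-05-01 to 2033-06-08: 39 days at 1.6% → £1,051,000 × 1.6% × 39/365 = £1,796.7781
2033-06-09 to 2034-01-17: 223 days at 1.3% → £1,051,000 × 1.3% × 223/365 = £8,347.5315
2034-01-18 to 2034-04-30: 103 days at 0.65% → £1,051,000 × 0.65% × 103/365 = £1,927.7932
Total = £12,072.1027

£12,072.10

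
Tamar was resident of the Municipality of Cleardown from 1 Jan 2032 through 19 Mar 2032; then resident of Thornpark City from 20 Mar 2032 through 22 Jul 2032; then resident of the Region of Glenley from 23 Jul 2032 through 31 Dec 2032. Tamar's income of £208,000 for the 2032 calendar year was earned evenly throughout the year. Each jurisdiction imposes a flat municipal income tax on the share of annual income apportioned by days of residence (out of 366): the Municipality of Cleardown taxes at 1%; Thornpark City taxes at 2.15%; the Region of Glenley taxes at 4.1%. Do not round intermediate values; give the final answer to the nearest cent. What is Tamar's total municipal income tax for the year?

The Municipality of Cleardown, 1 Jan – 19 Mar 2032: 79 days → £208,000 × 1% × 79/366 = £448.9617
Thornpark City, 20 Mar – 22 Jul 2032: 125 days → £208,000 × 2.15% × 125/366 = £1,527.3224
The Region of Glenley, 23 Jul – 31 Dec 2032: 162 days → £208,000 × 4.1% × 162/366 = £3,774.6885
Total = £5,750.9727

£5,750.97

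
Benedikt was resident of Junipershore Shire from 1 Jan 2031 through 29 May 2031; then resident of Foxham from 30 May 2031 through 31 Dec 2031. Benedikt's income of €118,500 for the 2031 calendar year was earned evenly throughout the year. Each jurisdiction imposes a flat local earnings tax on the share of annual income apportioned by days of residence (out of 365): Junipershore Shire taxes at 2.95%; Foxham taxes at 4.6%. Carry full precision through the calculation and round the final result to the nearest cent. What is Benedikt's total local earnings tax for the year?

€4,652.83

Junipershore Shire, 1 Jan – 29 May 2031: 149 days → €118,500 × 2.95% × 149/365 = €1,427.0322
Foxham, 30 May – 31 Dec 2031: 216 days → €118,500 × 4.6% × 216/365 = €3,225.7973
Total = €4,652.8295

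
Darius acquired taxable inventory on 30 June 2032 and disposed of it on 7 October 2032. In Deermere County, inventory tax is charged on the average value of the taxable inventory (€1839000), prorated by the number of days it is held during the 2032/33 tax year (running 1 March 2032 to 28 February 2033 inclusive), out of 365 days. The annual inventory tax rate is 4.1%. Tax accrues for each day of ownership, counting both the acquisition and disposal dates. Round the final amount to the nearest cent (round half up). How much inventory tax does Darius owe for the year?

Days held (30 June – 7 October 2032): 100 out of 365
Tax = €1839000 × 4.1% × 100/365 = €20657.2603

€20657.26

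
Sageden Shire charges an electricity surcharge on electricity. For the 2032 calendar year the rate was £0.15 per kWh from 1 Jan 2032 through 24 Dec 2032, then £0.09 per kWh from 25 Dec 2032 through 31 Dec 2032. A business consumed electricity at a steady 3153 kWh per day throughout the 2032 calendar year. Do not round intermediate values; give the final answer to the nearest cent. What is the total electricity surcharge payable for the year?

1 Jan – 24 Dec 2032: 359 days × 3153 kWh/day = 1,131,927 kWh at £0.15/kWh → £169,789.05
25 Dec – 31 Dec 2032: 7 days × 3153 kWh/day = 22,071 kWh at £0.09/kWh → £1,986.39

£171,775.44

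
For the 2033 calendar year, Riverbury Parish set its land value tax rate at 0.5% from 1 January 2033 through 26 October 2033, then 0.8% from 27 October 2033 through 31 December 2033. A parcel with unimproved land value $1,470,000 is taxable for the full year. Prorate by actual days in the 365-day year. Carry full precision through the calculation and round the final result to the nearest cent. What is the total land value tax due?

1 January – 26 October 2033: 299 days at 0.5% → $1,470,000 × 0.5% × 299/365 = $6,020.9589
27 October – 31 December 2033: 66 days at 0.8% → $1,470,000 × 0.8% × 66/365 = $2,126.4658
Total = $8,147.4247

$8,147.42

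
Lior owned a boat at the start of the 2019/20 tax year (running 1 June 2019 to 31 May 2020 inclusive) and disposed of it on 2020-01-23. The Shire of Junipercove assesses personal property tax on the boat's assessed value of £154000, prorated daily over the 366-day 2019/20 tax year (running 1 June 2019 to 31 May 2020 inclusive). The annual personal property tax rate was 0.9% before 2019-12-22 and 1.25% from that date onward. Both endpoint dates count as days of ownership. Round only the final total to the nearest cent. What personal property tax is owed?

2019-06-01 to 2019-12-21: 204 days at 0.9% → £154000 × 0.9% × 204/366 = £772.5246
2019-12-22 to 2020-01-23: 33 days at 1.25% → £154000 × 1.25% × 33/366 = £173.5656
Total = £946.0902

£946.09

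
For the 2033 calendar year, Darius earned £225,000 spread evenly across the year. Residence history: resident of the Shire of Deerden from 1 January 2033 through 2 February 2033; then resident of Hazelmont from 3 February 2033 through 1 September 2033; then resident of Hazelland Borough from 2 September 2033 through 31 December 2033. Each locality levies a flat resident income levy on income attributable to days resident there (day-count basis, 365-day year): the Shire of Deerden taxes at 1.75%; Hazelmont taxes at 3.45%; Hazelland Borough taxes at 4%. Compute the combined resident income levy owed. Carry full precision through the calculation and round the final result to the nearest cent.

£7,826.92

The Shire of Deerden, 1 January – 2 February 2033: 33 days → £225,000 × 1.75% × 33/365 = £355.9932
Hazelmont, 3 February – 1 September 2033: 211 days → £225,000 × 3.45% × 211/365 = £4,487.3630
Hazelland Borough, 2 September – 31 December 2033: 121 days → £225,000 × 4% × 121/365 = £2,983.5616
Total = £7,826.9178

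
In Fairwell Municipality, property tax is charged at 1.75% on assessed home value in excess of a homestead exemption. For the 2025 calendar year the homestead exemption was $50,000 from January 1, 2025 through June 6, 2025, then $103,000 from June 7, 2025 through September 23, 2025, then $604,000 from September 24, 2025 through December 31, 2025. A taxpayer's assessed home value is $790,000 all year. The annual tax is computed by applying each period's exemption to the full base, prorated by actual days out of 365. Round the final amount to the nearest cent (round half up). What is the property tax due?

January 1 – June 6, 2025: 157 days, exemption $50,000 → ($790,000 − $50,000) × 1.75% × 157/365 = $5,570.2740
June 7 – September 23, 2025: 109 days, exemption $103,000 → ($790,000 − $103,000) × 1.75% × 109/365 = $3,590.2808
September 24 – December 31, 2025: 99 days, exemption $604,000 → ($790,000 − $604,000) × 1.75% × 99/365 = $882.8630
Total = $10,043.4178

$10,043.42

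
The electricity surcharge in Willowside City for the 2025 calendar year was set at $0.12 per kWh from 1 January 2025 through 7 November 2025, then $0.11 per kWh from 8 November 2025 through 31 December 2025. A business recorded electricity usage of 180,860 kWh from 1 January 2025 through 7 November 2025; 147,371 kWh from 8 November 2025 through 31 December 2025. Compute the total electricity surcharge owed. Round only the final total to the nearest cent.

1 January – 7 November 2025: 180,860 kWh at $0.12/kWh → $21,703.20
8 November – 31 December 2025: 147,371 kWh at $0.11/kWh → $16,210.81

$37,914.01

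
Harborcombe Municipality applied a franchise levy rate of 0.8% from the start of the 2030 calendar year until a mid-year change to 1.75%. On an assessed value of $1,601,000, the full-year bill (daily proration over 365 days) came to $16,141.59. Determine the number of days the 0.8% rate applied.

Let d = days at the first rate; then 365 − d days at the second rate.
$1,601,000 × [0.8%·d + 1.75%·(365−d)] / 365 = $16,141.59
Solving gives d = 285, so the new rate took effect on 13 October 2030.

285 days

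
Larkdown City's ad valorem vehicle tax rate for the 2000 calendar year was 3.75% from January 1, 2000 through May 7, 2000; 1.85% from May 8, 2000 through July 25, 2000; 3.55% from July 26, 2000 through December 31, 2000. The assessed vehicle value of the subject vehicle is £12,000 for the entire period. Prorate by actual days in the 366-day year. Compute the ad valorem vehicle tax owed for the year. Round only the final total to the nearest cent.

£390.36

January 1 – May 7, 2000: 128 days at 3.75% → £12,000 × 3.75% × 128/366 = £157.3770
May 8 – July 25, 2000: 79 days at 1.85% → £12,000 × 1.85% × 79/366 = £47.9180
July 26 – December 31, 2000: 159 days at 3.55% → £12,000 × 3.55% × 159/366 = £185.0656
Total = £390.3607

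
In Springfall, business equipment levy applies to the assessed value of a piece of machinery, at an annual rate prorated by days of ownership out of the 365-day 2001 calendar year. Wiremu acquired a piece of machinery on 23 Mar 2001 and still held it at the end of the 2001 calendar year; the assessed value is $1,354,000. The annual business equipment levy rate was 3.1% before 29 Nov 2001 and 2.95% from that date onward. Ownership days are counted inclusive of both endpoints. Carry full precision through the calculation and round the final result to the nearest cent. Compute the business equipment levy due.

23 Mar – 28 Nov 2001: 251 days at 3.1% → $1,354,000 × 3.1% × 251/365 = $28,864.3123
29 Nov – 31 Dec 2001: 33 days at 2.95% → $1,354,000 × 2.95% × 33/365 = $3,611.2849
Total = $32,475.5973

$32,475.60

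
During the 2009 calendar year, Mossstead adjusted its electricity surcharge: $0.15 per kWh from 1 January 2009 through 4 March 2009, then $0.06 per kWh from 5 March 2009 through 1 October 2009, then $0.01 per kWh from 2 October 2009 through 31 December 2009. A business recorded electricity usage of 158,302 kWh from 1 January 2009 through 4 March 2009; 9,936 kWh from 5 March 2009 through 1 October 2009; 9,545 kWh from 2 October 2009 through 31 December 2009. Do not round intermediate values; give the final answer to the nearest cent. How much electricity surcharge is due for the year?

$24436.91

1 January – 4 March 2009: 158,302 kWh at $0.15/kWh → $23745.30
5 March – 1 October 2009: 9,936 kWh at $0.06/kWh → $596.16
2 October – 31 December 2009: 9,545 kWh at $0.01/kWh → $95.45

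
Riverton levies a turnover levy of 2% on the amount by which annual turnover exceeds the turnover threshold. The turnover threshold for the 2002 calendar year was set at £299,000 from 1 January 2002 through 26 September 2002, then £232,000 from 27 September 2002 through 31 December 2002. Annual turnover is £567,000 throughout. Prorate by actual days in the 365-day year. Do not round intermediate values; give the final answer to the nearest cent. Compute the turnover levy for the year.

£5,712.44

1 January – 26 September 2002: 269 days, exemption £299,000 → (£567,000 − £299,000) × 2% × 269/365 = £3,950.2466
27 September – 31 December 2002: 96 days, exemption £232,000 → (£567,000 − £232,000) × 2% × 96/365 = £1,762.1918
Total = £5,712.4384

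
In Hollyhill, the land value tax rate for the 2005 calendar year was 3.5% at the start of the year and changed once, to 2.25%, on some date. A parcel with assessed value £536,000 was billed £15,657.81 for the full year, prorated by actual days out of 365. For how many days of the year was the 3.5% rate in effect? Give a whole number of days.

196 days

Let d = days at the first rate; then 365 − d days at the second rate.
£536,000 × [3.5%·d + 2.25%·(365−d)] / 365 = £15,657.81
Solving gives d = 196, so the new rate took effect on 16 Jul 2005.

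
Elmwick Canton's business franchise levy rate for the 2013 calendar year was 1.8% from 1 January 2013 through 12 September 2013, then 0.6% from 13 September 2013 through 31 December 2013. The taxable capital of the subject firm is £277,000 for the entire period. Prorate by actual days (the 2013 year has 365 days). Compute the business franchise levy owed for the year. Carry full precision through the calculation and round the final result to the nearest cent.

1 January – 12 September 2013: 255 days at 1.8% → £277,000 × 1.8% × 255/365 = £3,483.3699
13 September – 31 December 2013: 110 days at 0.6% → £277,000 × 0.6% × 110/365 = £500.8767
Total = £3,984.2466

£3,984.25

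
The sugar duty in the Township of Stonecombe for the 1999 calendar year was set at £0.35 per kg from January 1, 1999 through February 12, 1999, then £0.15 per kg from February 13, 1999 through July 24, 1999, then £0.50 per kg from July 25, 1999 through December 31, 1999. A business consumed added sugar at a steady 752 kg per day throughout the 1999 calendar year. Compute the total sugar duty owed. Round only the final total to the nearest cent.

£89751.20

January 1 – February 12, 1999: 43 days × 752 kg/day = 32,336 kg at £0.35/kg → £11317.60
February 13 – July 24, 1999: 162 days × 752 kg/day = 121,824 kg at £0.15/kg → £18273.60
July 25 – December 31, 1999: 160 days × 752 kg/day = 120,320 kg at £0.50/kg → £60160.00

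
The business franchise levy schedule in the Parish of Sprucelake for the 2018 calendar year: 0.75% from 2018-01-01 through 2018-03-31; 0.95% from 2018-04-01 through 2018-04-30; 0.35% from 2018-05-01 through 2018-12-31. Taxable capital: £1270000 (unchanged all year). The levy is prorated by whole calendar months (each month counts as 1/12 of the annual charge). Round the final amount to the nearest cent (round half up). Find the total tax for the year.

2018-01-01 to 2018-03-31: 3 months at 0.75% → £1270000 × 0.75% × 3/12 = £2381.2500
2018-04-01 to 2018-04-30: 1 month at 0.95% → £1270000 × 0.95% × 1/12 = £1005.4167
2018-05-01 to 2018-12-31: 8 months at 0.35% → £1270000 × 0.35% × 8/12 = £2963.3333
Total = £6350.0000

£6350.00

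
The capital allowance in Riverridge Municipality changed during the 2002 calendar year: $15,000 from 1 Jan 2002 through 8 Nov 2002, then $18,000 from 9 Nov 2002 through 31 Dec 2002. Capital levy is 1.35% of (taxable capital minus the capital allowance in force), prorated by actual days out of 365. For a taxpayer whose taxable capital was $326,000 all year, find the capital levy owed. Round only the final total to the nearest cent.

1 Jan – 8 Nov 2002: 312 days, exemption $15,000 → ($326,000 − $15,000) × 1.35% × 312/365 = $3,588.8548
9 Nov – 31 Dec 2002: 53 days, exemption $18,000 → ($326,000 − $18,000) × 1.35% × 53/365 = $603.7644
Total = $4,192.6192

$4,192.62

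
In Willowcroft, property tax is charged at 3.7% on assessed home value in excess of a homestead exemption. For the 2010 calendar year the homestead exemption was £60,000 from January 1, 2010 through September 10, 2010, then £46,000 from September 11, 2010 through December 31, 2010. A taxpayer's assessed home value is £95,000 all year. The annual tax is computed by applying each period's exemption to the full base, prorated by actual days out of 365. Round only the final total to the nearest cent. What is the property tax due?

January 1 – September 10, 2010: 253 days, exemption £60,000 → (£95,000 − £60,000) × 3.7% × 253/365 = £897.6301
September 11 – December 31, 2010: 112 days, exemption £46,000 → (£95,000 − £46,000) × 3.7% × 112/365 = £556.3178
Total = £1,453.9479

£1,453.95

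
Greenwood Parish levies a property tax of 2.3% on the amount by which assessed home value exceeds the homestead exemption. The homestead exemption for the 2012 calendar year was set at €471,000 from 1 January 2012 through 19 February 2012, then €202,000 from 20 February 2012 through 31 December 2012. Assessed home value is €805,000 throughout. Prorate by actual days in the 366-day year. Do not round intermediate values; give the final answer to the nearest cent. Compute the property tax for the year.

1 January – 19 February 2012: 50 days, exemption €471,000 → (€805,000 − €471,000) × 2.3% × 50/366 = €1,049.4536
20 February – 31 December 2012: 316 days, exemption €202,000 → (€805,000 − €202,000) × 2.3% × 316/366 = €11,974.3279
Total = €13,023.7814

€13,023.78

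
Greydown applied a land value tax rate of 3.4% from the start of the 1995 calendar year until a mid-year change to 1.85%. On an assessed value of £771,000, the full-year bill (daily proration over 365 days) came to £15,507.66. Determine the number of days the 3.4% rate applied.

Let d = days at the first rate; then 365 − d days at the second rate.
£771,000 × [3.4%·d + 1.85%·(365−d)] / 365 = £15,507.66
Solving gives d = 38, so the new rate took effect on February 8, 1995.

38 days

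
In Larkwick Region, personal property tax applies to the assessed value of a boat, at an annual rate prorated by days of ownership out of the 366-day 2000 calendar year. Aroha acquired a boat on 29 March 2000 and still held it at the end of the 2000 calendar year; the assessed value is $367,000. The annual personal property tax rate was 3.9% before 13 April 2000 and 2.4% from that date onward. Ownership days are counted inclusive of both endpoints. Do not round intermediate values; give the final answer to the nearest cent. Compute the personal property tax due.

$6,915.84

29 March – 12 April 2000: 15 days at 3.9% → $367,000 × 3.9% × 15/366 = $586.5984
13 April – 31 December 2000: 263 days at 2.4% → $367,000 × 2.4% × 263/366 = $6,329.2459
Total = $6,915.8443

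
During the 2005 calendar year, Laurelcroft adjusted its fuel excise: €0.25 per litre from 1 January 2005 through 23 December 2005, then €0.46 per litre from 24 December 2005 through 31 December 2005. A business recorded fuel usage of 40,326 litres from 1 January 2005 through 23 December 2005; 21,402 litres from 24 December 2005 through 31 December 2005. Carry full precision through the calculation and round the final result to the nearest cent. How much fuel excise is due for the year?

1 January – 23 December 2005: 40,326 litres at €0.25/litre → €10,081.50
24 December – 31 December 2005: 21,402 litres at €0.46/litre → €9,844.92

€19,926.42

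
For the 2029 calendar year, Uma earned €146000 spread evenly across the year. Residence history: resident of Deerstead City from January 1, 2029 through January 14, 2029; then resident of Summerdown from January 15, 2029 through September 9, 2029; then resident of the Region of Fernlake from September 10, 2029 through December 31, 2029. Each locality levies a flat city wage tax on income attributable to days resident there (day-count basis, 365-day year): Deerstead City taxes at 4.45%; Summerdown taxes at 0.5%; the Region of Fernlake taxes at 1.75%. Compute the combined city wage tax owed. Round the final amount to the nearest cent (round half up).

€1516.20

Deerstead City, January 1 – January 14, 2029: 14 days → €146000 × 4.45% × 14/365 = €249.2000
Summerdown, January 15 – September 9, 2029: 238 days → €146000 × 0.5% × 238/365 = €476.0000
The Region of Fernlake, September 10 – December 31, 2029: 113 days → €146000 × 1.75% × 113/365 = €791.0000
Total = €1516.2000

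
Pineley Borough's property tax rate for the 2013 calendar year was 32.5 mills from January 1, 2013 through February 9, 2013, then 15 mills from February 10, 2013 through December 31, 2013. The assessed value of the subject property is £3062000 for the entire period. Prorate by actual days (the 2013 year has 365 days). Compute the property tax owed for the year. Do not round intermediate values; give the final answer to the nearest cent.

£51802.33

January 1 – February 9, 2013: 40 days at 32.5 mills → £3062000 × 3.25% × 40/365 = £10905.7534
February 10 – December 31, 2013: 325 days at 15 mills → £3062000 × 1.5% × 325/365 = £40896.5753
Total = £51802.3288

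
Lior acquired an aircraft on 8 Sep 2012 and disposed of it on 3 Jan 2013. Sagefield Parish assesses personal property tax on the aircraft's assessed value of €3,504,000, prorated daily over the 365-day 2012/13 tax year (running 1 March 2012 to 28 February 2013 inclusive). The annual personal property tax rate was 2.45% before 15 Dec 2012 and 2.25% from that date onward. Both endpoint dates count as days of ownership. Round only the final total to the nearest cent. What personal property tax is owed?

€27,369.60

8 Sep – 14 Dec 2012: 98 days at 2.45% → €3,504,000 × 2.45% × 98/365 = €23,049.6000
15 Dec 2012 – 3 Jan 2013: 20 days at 2.25% → €3,504,000 × 2.25% × 20/365 = €4,320.0000
Total = €27,369.6000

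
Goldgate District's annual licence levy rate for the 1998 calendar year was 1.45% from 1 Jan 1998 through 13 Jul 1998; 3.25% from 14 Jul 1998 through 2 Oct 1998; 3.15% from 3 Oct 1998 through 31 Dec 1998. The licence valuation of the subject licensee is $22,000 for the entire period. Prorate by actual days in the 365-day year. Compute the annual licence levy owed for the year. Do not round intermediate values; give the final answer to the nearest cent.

$499.10

1 Jan – 13 Jul 1998: 194 days at 1.45% → $22,000 × 1.45% × 194/365 = $169.5507
14 Jul – 2 Oct 1998: 81 days at 3.25% → $22,000 × 3.25% × 81/365 = $158.6712
3 Oct – 31 Dec 1998: 90 days at 3.15% → $22,000 × 3.15% × 90/365 = $170.8767
Total = $499.0986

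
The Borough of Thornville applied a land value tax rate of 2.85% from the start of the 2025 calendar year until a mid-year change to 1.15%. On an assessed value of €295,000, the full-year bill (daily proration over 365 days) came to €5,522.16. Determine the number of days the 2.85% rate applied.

155 days

Let d = days at the first rate; then 365 − d days at the second rate.
€295,000 × [2.85%·d + 1.15%·(365−d)] / 365 = €5,522.16
Solving gives d = 155, so the new rate took effect on June 5, 2025.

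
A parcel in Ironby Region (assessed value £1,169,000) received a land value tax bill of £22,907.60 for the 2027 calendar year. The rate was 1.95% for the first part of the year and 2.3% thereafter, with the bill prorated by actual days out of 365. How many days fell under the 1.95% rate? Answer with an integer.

Let d = days at the first rate; then 365 − d days at the second rate.
£1,169,000 × [1.95%·d + 2.3%·(365−d)] / 365 = £22,907.60
Solving gives d = 355, so the new rate took effect on 22 Dec 2027.

355 days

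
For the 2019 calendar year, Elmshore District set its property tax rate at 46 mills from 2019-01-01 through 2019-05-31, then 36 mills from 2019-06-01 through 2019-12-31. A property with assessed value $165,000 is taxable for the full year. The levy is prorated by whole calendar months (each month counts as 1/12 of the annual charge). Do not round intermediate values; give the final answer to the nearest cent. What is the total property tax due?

2019-01-01 to 2019-05-31: 5 months at 46 mills → $165,000 × 4.6% × 5/12 = $3,162.5000
2019-06-01 to 2019-12-31: 7 months at 36 mills → $165,000 × 3.6% × 7/12 = $3,465.0000
Total = $6,627.5000

$6,627.50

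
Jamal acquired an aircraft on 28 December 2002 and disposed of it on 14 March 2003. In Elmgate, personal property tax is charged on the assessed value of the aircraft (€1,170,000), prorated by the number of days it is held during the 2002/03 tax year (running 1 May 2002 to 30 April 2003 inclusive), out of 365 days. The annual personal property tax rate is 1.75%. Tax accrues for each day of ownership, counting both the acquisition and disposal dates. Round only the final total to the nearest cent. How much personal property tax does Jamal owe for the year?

Days held (28 December 2002 – 14 March 2003): 77 out of 365
Tax = €1,170,000 × 1.75% × 77/365 = €4,319.3836

€4,319.38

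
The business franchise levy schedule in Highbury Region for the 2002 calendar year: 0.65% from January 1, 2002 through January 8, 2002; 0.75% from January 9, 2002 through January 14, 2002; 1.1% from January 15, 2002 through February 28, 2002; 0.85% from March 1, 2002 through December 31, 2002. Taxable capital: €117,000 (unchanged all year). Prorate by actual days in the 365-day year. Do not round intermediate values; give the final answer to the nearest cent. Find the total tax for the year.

January 1 – January 8, 2002: 8 days at 0.65% → €117,000 × 0.65% × 8/365 = €16.6685
January 9 – January 14, 2002: 6 days at 0.75% → €117,000 × 0.75% × 6/365 = €14.4247
January 15 – February 28, 2002: 45 days at 1.1% → €117,000 × 1.1% × 45/365 = €158.6712
March 1 – December 31, 2002: 306 days at 0.85% → €117,000 × 0.85% × 306/365 = €833.7452
Total = €1,023.5096

€1,023.51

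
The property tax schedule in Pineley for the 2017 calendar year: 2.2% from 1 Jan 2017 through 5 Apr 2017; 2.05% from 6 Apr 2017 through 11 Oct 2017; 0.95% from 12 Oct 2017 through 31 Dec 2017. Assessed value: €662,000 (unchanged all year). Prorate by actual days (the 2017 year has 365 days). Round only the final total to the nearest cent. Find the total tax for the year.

€12,213.45

1 Jan – 5 Apr 2017: 95 days at 2.2% → €662,000 × 2.2% × 95/365 = €3,790.6301
6 Apr – 11 Oct 2017: 189 days at 2.05% → €662,000 × 2.05% × 189/365 = €7,027.1753
12 Oct – 31 Dec 2017: 81 days at 0.95% → €662,000 × 0.95% × 81/365 = €1,395.6411
Total = €12,213.4466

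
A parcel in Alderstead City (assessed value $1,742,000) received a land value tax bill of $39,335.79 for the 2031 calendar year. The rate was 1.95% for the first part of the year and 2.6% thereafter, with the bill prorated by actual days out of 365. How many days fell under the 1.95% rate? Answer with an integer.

Let d = days at the first rate; then 365 − d days at the second rate.
$1,742,000 × [1.95%·d + 2.6%·(365−d)] / 365 = $39,335.79
Solving gives d = 192, so the new rate took effect on 12 July 2031.

192 days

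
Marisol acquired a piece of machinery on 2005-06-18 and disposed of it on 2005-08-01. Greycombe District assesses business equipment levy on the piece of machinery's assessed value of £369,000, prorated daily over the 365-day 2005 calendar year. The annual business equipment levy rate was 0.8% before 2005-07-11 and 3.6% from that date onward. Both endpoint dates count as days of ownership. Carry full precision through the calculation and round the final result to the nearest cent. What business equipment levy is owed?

£986.70

2005-06-18 to 2005-07-10: 23 days at 0.8% → £369,000 × 0.8% × 23/365 = £186.0164
2005-07-11 to 2005-08-01: 22 days at 3.6% → £369,000 × 3.6% × 22/365 = £800.6795
Total = £986.6959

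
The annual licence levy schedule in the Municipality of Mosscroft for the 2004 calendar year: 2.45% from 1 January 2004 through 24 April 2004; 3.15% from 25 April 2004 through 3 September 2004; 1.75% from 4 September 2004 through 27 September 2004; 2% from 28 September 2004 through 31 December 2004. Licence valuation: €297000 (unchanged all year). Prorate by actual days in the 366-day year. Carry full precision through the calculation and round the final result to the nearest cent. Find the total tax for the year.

€7543.07

1 January – 24 April 2004: 115 days at 2.45% → €297000 × 2.45% × 115/366 = €2286.3320
25 April – 3 September 2004: 132 days at 3.15% → €297000 × 3.15% × 132/366 = €3374.1148
4 September – 27 September 2004: 24 days at 1.75% → €297000 × 1.75% × 24/366 = €340.8197
28 September – 31 December 2004: 95 days at 2% → €297000 × 2% × 95/366 = €1541.8033
Total = €7543.0697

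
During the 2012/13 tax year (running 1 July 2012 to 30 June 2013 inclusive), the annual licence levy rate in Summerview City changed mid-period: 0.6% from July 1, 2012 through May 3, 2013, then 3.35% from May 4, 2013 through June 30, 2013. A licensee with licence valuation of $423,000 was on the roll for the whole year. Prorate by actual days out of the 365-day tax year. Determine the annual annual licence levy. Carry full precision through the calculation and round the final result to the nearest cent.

$4,386.45

July 1, 2012 – May 3, 2013: 307 days at 0.6% → $423,000 × 0.6% × 307/365 = $2,134.7014
May 4 – June 30, 2013: 58 days at 3.35% → $423,000 × 3.35% × 58/365 = $2,251.7507
Total = $4,386.4521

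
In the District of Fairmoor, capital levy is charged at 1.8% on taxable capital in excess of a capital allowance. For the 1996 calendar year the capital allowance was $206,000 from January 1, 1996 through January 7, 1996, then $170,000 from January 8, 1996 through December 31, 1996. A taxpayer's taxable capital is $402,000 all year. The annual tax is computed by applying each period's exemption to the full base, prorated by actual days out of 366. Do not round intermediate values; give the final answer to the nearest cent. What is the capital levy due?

$4,163.61

January 1 – January 7, 1996: 7 days, exemption $206,000 → ($402,000 − $206,000) × 1.8% × 7/366 = $67.4754
January 8 – December 31, 1996: 359 days, exemption $170,000 → ($402,000 − $170,000) × 1.8% × 359/366 = $4,096.1311
Total = $4,163.6066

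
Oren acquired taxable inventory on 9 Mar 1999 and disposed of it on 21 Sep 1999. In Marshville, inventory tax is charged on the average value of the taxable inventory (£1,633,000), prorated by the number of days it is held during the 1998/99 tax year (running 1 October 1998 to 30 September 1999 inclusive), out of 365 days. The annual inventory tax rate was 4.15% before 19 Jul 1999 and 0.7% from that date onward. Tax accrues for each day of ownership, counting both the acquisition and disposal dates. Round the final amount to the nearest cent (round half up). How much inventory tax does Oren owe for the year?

£26,544.08

9 Mar – 18 Jul 1999: 132 days at 4.15% → £1,633,000 × 4.15% × 132/365 = £24,508.4219
19 Jul – 21 Sep 1999: 65 days at 0.7% → £1,633,000 × 0.7% × 65/365 = £2,035.6575
Total = £26,544.0795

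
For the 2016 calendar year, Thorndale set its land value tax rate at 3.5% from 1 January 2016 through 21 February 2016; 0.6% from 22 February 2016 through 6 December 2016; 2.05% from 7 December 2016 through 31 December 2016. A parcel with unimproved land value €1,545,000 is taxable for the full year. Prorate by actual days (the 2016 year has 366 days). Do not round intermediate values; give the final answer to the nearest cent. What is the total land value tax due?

€17,165.96

1 January – 21 February 2016: 52 days at 3.5% → €1,545,000 × 3.5% × 52/366 = €7,682.7869
22 February – 6 December 2016: 289 days at 0.6% → €1,545,000 × 0.6% × 289/366 = €7,319.7541
7 December – 31 December 2016: 25 days at 2.05% → €1,545,000 × 2.05% × 25/366 = €2,163.4221
Total = €17,165.9631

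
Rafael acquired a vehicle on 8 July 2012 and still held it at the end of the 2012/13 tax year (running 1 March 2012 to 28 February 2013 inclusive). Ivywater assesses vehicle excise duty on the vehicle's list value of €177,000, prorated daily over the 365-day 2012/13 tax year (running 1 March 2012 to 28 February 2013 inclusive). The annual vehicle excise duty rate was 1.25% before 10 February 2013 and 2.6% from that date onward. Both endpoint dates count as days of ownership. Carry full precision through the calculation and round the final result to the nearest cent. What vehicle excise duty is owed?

8 July 2012 – 9 February 2013: 217 days at 1.25% → €177,000 × 1.25% × 217/365 = €1,315.3767
10 February – 28 February 2013: 19 days at 2.6% → €177,000 × 2.6% × 19/365 = €239.5562
Total = €1,554.9329

€1,554.93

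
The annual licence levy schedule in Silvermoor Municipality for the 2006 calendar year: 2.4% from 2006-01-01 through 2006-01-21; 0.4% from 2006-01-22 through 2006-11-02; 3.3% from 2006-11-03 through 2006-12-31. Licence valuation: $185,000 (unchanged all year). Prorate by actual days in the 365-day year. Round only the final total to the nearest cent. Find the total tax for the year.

$1,820.10

2006-01-01 to 2006-01-21: 21 days at 2.4% → $185,000 × 2.4% × 21/365 = $255.4521
2006-01-22 to 2006-11-02: 285 days at 0.4% → $185,000 × 0.4% × 285/365 = $577.8082
2006-11-03 to 2006-12-31: 59 days at 3.3% → $185,000 × 3.3% × 59/365 = $986.8356
Total = $1,820.0959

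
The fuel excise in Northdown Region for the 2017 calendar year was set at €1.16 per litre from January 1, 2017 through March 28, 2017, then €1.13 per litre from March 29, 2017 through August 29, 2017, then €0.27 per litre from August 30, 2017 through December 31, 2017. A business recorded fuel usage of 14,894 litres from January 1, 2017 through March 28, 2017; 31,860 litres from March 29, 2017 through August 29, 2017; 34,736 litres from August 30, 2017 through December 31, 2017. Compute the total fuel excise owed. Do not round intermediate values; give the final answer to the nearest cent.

January 1 – March 28, 2017: 14,894 litres at €1.16/litre → €17277.04
March 29 – August 29, 2017: 31,860 litres at €1.13/litre → €36001.80
August 30 – December 31, 2017: 34,736 litres at €0.27/litre → €9378.72

€62657.56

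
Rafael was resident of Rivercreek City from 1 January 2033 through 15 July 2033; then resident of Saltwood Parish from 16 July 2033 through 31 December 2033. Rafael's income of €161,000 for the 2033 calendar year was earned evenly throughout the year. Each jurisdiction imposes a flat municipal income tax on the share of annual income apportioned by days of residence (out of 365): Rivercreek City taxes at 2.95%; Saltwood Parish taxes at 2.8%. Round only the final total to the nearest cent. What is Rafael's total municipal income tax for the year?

Rivercreek City, 1 January – 15 July 2033: 196 days → €161,000 × 2.95% × 196/365 = €2,550.4164
Saltwood Parish, 16 July – 31 December 2033: 169 days → €161,000 × 2.8% × 169/365 = €2,087.2658
Total = €4,637.6822

€4,637.68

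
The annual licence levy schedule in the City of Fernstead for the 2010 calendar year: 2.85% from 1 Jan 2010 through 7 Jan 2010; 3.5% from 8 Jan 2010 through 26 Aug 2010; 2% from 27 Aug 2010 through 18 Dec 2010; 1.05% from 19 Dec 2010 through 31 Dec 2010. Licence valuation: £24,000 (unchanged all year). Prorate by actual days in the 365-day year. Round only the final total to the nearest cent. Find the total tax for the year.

£703.63

1 Jan – 7 Jan 2010: 7 days at 2.85% → £24,000 × 2.85% × 7/365 = £13.1178
8 Jan – 26 Aug 2010: 231 days at 3.5% → £24,000 × 3.5% × 231/365 = £531.6164
27 Aug – 18 Dec 2010: 114 days at 2% → £24,000 × 2% × 114/365 = £149.9178
19 Dec – 31 Dec 2010: 13 days at 1.05% → £24,000 × 1.05% × 13/365 = £8.9753
Total = £703.6274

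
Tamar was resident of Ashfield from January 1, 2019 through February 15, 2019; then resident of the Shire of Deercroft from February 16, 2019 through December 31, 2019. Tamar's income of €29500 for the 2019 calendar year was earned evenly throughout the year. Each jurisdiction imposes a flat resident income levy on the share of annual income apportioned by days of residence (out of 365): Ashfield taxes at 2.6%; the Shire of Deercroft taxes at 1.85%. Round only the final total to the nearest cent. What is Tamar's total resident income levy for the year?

€573.63

Ashfield, January 1 – February 15, 2019: 46 days → €29500 × 2.6% × 46/365 = €96.6630
The Shire of Deercroft, February 16 – December 31, 2019: 319 days → €29500 × 1.85% × 319/365 = €476.9705
Total = €573.6336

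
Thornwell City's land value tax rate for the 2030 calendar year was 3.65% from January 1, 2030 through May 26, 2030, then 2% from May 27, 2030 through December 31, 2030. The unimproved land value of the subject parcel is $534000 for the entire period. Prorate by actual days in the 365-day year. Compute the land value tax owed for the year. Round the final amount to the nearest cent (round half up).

January 1 – May 26, 2030: 146 days at 3.65% → $534000 × 3.65% × 146/365 = $7796.4000
May 27 – December 31, 2030: 219 days at 2% → $534000 × 2% × 219/365 = $6408.0000
Total = $14204.4000

$14204.40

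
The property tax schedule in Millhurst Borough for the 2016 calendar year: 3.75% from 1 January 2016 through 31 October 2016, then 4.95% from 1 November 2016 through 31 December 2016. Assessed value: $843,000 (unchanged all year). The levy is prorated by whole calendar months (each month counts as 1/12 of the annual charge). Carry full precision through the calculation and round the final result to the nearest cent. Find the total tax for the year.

$33,298.50

1 January – 31 October 2016: 10 months at 3.75% → $843,000 × 3.75% × 10/12 = $26,343.7500
1 November – 31 December 2016: 2 months at 4.95% → $843,000 × 4.95% × 2/12 = $6,954.7500
Total = $33,298.5000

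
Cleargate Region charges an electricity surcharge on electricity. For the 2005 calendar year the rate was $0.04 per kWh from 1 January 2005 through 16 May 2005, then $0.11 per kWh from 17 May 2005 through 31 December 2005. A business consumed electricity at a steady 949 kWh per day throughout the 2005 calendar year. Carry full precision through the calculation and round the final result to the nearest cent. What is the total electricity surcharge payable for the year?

1 January – 16 May 2005: 136 days × 949 kWh/day = 129,064 kWh at $0.04/kWh → $5162.56
17 May – 31 December 2005: 229 days × 949 kWh/day = 217,321 kWh at $0.11/kWh → $23905.31

$29067.87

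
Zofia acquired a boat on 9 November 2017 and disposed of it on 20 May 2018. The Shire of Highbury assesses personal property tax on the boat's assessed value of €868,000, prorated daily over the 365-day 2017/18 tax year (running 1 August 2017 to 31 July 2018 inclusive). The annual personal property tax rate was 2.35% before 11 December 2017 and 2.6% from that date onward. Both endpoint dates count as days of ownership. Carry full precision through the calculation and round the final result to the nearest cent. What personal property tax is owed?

€11,742.97

9 November – 10 December 2017: 32 days at 2.35% → €868,000 × 2.35% × 32/365 = €1,788.3178
11 December 2017 – 20 May 2018: 161 days at 2.6% → €868,000 × 2.6% × 161/365 = €9,954.6521
Total = €11,742.9699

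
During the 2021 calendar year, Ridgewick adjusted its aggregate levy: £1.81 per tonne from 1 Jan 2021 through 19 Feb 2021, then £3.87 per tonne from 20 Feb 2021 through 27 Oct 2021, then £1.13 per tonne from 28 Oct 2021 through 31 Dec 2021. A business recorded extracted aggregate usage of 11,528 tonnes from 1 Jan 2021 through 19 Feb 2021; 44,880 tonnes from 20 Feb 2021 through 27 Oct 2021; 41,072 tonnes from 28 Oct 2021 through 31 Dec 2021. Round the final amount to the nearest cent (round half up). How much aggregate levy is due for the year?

1 Jan – 19 Feb 2021: 11,528 tonnes at £1.81/tonne → £20,865.68
20 Feb – 27 Oct 2021: 44,880 tonnes at £3.87/tonne → £173,685.60
28 Oct – 31 Dec 2021: 41,072 tonnes at £1.13/tonne → £46,411.36

£240,962.64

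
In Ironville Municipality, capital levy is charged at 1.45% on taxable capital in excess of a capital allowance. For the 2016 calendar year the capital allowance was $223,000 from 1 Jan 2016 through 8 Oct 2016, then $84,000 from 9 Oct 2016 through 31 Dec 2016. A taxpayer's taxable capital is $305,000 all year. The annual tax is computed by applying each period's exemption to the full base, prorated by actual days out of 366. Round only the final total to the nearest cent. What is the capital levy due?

$1,651.57

1 Jan – 8 Oct 2016: 282 days, exemption $223,000 → ($305,000 − $223,000) × 1.45% × 282/366 = $916.1148
9 Oct – 31 Dec 2016: 84 days, exemption $84,000 → ($305,000 − $84,000) × 1.45% × 84/366 = $735.4590
Total = $1,651.5738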